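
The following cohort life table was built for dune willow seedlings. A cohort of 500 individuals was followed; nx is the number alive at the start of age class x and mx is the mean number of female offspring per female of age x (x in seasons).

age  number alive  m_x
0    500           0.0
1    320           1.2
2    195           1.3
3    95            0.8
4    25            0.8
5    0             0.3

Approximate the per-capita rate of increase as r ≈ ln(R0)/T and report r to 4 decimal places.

0.2344

lx = nx/n0 = nx/500: 1, 0.64, 0.39, 0.19, 0.05, 0
R0 = Σ lx·mx = 0 + 0.768 + 0.507 + 0.152 + 0.04 + 0 = 1.467
Σ x·lx·mx = 2.398; T = 2.398/1.467 = 1.63463…
r ≈ ln(R0)/T = ln(1.467)/1.63463… = 0.234438… → 0.2344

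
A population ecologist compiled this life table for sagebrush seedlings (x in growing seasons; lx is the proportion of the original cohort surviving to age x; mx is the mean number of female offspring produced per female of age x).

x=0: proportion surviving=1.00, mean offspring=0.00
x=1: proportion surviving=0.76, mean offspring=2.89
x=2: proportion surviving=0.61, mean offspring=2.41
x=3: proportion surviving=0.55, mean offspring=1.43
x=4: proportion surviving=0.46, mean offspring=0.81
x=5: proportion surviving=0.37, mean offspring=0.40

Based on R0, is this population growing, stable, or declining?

growing

R0 = Σ lx·mx = 0 + 2.1964 + 1.4701 + 0.7865 + 0.3726 + 0.148 = 4.9736
R0 > 1, so the population is growing.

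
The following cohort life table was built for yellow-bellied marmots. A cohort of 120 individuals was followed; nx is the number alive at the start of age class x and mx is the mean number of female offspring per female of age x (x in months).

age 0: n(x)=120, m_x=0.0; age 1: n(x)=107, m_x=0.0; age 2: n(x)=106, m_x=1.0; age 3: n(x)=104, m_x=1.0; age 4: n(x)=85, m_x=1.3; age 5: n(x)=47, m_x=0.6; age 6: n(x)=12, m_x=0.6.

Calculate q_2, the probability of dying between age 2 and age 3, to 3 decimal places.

0.019

lx = nx/n0 = nx/120: 1, 0.89167…, 0.88333…, 0.86667…, 0.70833…, 0.39167…, 0.1
q_2 = (l_2 − l_3) / l_2 = (0.883333… − 0.866667…) / 0.883333…
     = 0.016667… / 0.883333… = 0.018868… → 0.019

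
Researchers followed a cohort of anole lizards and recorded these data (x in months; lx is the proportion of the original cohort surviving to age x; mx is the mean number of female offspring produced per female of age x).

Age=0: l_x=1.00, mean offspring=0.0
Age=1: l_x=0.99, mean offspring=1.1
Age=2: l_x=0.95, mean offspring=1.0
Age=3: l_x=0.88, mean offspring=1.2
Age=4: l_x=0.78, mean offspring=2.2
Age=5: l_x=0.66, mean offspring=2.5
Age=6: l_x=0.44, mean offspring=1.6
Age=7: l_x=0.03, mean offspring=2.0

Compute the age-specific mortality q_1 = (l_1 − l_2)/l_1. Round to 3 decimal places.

q_1 = (l_1 − l_2) / l_1 = (0.99 − 0.95) / 0.99
     = 0.04 / 0.99 = 0.040404… → 0.040

0.040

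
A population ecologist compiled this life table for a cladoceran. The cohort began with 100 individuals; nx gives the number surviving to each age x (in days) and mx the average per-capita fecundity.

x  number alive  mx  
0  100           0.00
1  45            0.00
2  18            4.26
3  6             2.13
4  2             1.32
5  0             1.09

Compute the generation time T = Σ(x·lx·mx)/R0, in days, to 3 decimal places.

lx = nx/n0 = nx/100: 1, 0.45, 0.18, 0.06, 0.02, 0
lx·mx: 0, 0, 0.7668, 0.1278, 0.0264, 0 → R0 = 0.921
x·lx·mx: 0, 0, 1.5336, 0.3834, 0.1056, 0 → Σ = 2.0226
T = 2.0226 / 0.921 = 2.196091… → 2.196

2.196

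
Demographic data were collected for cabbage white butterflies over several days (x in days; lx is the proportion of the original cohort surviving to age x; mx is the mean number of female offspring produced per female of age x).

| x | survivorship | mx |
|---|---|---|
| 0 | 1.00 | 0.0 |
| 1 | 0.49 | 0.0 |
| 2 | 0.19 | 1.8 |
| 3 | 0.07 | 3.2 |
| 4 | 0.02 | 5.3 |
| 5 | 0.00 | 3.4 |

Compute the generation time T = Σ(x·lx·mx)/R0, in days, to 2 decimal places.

2.65

lx·mx: 0, 0, 0.342, 0.224, 0.106, 0 → R0 = 0.672
x·lx·mx: 0, 0, 0.684, 0.672, 0.424, 0 → Σ = 1.78
T = 1.78 / 0.672 = 2.64881… → 2.65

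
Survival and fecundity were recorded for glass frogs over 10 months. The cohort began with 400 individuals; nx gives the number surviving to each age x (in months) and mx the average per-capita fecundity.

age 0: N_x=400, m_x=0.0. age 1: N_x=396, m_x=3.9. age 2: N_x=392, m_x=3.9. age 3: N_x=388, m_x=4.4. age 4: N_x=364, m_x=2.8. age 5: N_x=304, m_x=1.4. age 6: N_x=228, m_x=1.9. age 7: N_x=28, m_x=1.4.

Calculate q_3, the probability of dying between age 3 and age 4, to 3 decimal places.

lx = nx/n0 = nx/400: 1, 0.99, 0.98, 0.97, 0.91, 0.76, 0.57, 0.07
q_3 = (l_3 − l_4) / l_3 = (0.97 − 0.91) / 0.97
     = 0.06 / 0.97 = 0.061856… → 0.062

0.062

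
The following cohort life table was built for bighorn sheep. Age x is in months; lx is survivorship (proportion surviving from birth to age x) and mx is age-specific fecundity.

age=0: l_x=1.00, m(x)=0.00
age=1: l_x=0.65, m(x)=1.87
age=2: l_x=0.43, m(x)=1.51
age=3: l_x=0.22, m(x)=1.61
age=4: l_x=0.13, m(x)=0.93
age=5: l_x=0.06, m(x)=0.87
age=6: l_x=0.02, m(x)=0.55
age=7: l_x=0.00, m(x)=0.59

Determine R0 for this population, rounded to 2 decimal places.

lx·mx by age: 0, 1.2155, 0.6493, 0.3542, 0.1209, 0.0522, 0.011, 0
R0 = Σ lx·mx = 2.4031 → 2.40

2.40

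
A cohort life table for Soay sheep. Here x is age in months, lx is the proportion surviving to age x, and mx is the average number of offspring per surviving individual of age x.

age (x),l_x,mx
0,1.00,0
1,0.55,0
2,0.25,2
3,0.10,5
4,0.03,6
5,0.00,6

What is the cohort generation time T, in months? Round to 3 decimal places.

lx·mx: 0, 0, 0.5, 0.5, 0.18, 0 → R0 = 1.18
x·lx·mx: 0, 0, 1, 1.5, 0.72, 0 → Σ = 3.22
T = 3.22 / 1.18 = 2.728814… → 2.729

2.729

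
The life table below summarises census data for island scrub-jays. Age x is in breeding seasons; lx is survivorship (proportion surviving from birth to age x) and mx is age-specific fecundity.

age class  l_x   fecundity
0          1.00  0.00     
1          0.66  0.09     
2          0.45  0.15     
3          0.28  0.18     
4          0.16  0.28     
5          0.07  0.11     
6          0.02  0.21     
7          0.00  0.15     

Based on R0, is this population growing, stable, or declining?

declining

R0 = Σ lx·mx = 0 + 0.0594 + 0.0675 + 0.0504 + 0.0448 + 0.0077 + 0.0042 + 0 = 0.234
R0 < 1, so the population is declining.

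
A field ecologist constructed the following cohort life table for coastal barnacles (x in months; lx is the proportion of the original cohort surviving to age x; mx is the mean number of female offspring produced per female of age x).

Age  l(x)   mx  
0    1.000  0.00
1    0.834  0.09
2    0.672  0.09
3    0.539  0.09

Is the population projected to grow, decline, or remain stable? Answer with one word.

R0 = Σ lx·mx = 0 + 0.07506 + 0.06048 + 0.04851 = 0.18405
R0 < 1, so the population is declining.

declining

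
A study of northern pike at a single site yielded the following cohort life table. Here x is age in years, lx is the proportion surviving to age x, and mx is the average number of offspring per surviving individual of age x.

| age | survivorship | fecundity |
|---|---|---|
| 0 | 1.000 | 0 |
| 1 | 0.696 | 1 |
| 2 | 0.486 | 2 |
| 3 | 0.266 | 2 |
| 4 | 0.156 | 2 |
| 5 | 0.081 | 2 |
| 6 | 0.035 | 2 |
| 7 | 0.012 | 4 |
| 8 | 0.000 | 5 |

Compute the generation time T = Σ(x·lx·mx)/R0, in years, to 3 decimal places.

2.525

lx·mx: 0, 0.696, 0.972, 0.532, 0.312, 0.162, 0.07, 0.048, 0 → R0 = 2.792
x·lx·mx: 0, 0.696, 1.944, 1.596, 1.248, 0.81, 0.42, 0.336, 0 → Σ = 7.05
T = 7.05 / 2.792 = 2.525072… → 2.525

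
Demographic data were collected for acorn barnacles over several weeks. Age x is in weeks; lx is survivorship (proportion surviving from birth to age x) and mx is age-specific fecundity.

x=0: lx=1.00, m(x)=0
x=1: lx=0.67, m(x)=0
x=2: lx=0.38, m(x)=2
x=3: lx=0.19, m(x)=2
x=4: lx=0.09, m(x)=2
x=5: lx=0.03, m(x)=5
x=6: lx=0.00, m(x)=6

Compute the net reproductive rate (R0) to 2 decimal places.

1.47

lx·mx by age: 0, 0, 0.76, 0.38, 0.18, 0.15, 0
R0 = Σ lx·mx = 1.47 → 1.47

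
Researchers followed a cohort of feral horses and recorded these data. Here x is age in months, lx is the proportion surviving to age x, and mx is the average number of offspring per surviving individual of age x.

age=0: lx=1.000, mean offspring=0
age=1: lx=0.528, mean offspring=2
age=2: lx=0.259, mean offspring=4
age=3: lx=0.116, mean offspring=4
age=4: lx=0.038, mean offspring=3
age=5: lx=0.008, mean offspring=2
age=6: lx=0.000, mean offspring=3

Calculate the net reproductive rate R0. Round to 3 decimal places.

lx·mx by age: 0, 1.056, 1.036, 0.464, 0.114, 0.016, 0
R0 = Σ lx·mx = 2.686 → 2.686

2.686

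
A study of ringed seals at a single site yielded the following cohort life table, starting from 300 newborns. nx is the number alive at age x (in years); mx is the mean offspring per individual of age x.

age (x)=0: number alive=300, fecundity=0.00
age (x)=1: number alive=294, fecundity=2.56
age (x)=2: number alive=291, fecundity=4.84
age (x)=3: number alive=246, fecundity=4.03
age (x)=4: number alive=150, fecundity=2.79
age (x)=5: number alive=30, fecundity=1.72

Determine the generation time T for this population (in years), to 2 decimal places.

lx = nx/n0 = nx/300: 1, 0.98, 0.97, 0.82, 0.5, 0.1
lx·mx: 0, 2.5088, 4.6948, 3.3046, 1.395, 0.172 → R0 = 12.0752
x·lx·mx: 0, 2.5088, 9.3896, 9.9138, 5.58, 0.86 → Σ = 28.2522
T = 28.2522 / 12.0752 = 2.339688… → 2.34

2.34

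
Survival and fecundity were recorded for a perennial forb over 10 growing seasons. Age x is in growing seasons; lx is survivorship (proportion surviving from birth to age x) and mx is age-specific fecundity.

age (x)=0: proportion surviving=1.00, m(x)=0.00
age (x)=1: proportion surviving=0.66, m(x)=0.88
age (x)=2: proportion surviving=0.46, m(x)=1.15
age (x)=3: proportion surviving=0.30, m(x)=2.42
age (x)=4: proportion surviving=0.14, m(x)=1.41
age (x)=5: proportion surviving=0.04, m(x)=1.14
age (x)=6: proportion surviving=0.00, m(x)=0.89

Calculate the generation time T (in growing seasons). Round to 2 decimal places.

2.33

lx·mx: 0, 0.5808, 0.529, 0.726, 0.1974, 0.0456, 0 → R0 = 2.0788
x·lx·mx: 0, 0.5808, 1.058, 2.178, 0.7896, 0.228, 0 → Σ = 4.8344
T = 4.8344 / 2.0788 = 2.325572… → 2.33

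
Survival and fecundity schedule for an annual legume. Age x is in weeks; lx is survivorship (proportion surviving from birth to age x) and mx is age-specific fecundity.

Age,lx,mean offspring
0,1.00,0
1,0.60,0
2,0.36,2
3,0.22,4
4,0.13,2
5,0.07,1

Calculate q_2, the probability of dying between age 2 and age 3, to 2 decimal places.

q_2 = (l_2 − l_3) / l_2 = (0.36 − 0.22) / 0.36
     = 0.14 / 0.36 = 0.388889… → 0.39

0.39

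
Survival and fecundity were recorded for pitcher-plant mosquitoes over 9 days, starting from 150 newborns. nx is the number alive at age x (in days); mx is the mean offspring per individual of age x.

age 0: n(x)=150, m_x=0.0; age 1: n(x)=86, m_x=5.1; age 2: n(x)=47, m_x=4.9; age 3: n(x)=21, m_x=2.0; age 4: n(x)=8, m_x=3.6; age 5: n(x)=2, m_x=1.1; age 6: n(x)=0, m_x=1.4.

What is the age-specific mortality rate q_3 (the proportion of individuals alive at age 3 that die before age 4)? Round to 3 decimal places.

0.619

lx = nx/n0 = nx/150: 1, 0.57333…, 0.31333…, 0.14, 0.05333…, 0.01333…, 0
q_3 = (l_3 − l_4) / l_3 = (0.14 − 0.053333…) / 0.14
     = 0.086667… / 0.14 = 0.619048… → 0.619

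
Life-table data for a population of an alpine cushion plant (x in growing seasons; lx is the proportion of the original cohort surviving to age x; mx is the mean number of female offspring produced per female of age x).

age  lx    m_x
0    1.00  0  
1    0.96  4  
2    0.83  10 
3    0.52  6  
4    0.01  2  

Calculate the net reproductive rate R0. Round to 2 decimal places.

lx·mx by age: 0, 3.84, 8.3, 3.12, 0.02
R0 = Σ lx·mx = 15.28 → 15.28

15.28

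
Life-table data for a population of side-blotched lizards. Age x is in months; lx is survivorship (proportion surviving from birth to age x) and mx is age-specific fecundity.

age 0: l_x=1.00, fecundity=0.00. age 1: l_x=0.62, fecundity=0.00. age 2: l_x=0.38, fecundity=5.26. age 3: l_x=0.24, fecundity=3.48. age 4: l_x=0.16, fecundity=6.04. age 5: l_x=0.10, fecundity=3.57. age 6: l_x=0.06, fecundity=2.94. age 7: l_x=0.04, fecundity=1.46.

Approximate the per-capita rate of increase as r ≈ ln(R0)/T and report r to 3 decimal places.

0.477

R0 = Σ lx·mx = 0 + 0 + 1.9988 + 0.8352 + 0.9664 + 0.357 + 0.1764 + 0.0584 = 4.3922
Σ x·lx·mx = 13.621; T = 13.621/4.3922 = 3.10118…
r ≈ ln(R0)/T = ln(4.3922)/3.10118… = 0.47718… → 0.477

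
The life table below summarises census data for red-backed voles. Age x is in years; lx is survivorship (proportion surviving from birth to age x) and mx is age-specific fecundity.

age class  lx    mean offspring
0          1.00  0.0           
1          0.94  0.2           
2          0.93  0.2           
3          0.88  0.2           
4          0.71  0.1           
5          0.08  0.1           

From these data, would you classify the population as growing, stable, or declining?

R0 = Σ lx·mx = 0 + 0.188 + 0.186 + 0.176 + 0.071 + 0.008 = 0.629
R0 < 1, so the population is declining.

declining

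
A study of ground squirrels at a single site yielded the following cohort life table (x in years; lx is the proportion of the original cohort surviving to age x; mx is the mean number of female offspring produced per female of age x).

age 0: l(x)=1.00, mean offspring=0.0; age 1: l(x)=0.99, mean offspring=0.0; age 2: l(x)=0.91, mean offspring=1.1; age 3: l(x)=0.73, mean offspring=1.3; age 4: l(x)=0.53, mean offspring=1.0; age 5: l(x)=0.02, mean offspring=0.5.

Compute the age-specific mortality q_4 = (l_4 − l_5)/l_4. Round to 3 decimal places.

0.962

q_4 = (l_4 − l_5) / l_4 = (0.53 − 0.02) / 0.53
     = 0.51 / 0.53 = 0.962264… → 0.962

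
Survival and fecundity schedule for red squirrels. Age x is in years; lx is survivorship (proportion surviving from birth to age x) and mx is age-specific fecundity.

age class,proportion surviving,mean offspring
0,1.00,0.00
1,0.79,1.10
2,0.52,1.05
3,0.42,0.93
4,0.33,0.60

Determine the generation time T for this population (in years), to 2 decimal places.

1.96

lx·mx: 0, 0.869, 0.546, 0.3906, 0.198 → R0 = 2.0036
x·lx·mx: 0, 0.869, 1.092, 1.1718, 0.792 → Σ = 3.9248
T = 3.9248 / 2.0036 = 1.958874… → 1.96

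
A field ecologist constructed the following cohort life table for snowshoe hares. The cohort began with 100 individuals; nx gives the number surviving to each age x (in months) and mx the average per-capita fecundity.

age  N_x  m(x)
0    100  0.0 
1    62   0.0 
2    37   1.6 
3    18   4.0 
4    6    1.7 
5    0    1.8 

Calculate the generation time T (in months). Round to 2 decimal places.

lx = nx/n0 = nx/100: 1, 0.62, 0.37, 0.18, 0.06, 0
lx·mx: 0, 0, 0.592, 0.72, 0.102, 0 → R0 = 1.414
x·lx·mx: 0, 0, 1.184, 2.16, 0.408, 0 → Σ = 3.752
T = 3.752 / 1.414 = 2.653465… → 2.65

2.65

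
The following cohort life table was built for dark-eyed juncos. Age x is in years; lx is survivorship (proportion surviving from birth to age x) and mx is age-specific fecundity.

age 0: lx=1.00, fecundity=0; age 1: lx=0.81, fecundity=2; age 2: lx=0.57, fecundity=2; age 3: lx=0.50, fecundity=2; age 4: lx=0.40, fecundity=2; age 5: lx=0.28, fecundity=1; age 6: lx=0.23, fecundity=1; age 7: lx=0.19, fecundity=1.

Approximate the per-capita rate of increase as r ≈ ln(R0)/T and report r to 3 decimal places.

R0 = Σ lx·mx = 0 + 1.62 + 1.14 + 1 + 0.8 + 0.28 + 0.23 + 0.19 = 5.26
Σ x·lx·mx = 14.21; T = 14.21/5.26 = 2.70152…
r ≈ ln(R0)/T = ln(5.26)/2.70152… = 0.61452… → 0.615

0.615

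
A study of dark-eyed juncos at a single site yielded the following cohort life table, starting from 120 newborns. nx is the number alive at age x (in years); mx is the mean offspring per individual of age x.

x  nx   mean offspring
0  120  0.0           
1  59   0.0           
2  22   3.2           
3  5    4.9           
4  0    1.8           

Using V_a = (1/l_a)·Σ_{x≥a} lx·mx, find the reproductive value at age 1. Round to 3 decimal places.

1.608

lx = nx/n0 = nx/120: 1, 0.49167…, 0.18333…, 0.04167…, 0
lx·mx for x ≥ 1: 0, 0.586667…, 0.204167…, 0 → sum = 0.790833…
V_1 = 0.790833… / l_1 = 0.790833… / 0.491667… = 1.608475… → 1.608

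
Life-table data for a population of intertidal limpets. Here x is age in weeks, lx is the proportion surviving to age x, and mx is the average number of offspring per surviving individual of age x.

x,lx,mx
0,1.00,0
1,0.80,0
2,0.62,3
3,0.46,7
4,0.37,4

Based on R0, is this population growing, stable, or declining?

R0 = Σ lx·mx = 0 + 0 + 1.86 + 3.22 + 1.48 = 6.56
R0 > 1, so the population is growing.

growing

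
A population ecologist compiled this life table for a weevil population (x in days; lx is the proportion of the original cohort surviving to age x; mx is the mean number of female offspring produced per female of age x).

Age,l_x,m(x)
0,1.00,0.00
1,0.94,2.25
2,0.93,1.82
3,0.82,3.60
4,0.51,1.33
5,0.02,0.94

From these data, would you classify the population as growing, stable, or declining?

R0 = Σ lx·mx = 0 + 2.115 + 1.6926 + 2.952 + 0.6783 + 0.0188 = 7.4567
R0 > 1, so the population is growing.

growing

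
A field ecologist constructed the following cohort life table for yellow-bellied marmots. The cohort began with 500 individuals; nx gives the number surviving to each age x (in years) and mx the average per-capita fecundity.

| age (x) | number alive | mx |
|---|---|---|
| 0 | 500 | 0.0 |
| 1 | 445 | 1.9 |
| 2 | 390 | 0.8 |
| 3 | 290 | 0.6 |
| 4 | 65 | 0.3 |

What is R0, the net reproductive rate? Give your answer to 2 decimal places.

2.70

lx = nx/n0 = nx/500: 1, 0.89, 0.78, 0.58, 0.13
lx·mx by age: 0, 1.691, 0.624, 0.348, 0.039
R0 = Σ lx·mx = 2.702 → 2.70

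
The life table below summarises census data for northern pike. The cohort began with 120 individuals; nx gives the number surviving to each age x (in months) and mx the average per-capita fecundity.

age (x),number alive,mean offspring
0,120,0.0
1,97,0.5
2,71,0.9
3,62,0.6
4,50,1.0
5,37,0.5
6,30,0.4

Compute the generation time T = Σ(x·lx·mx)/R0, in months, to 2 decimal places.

lx = nx/n0 = nx/120: 1, 0.80833…, 0.59167…, 0.51667…, 0.41667…, 0.30833…, 0.25
lx·mx: 0, 0.404167…, 0.5325…, 0.31…, 0.416667…, 0.154167…, 0.1 → R0 = 1.9175…
x·lx·mx: 0, 0.404167…, 1.065…, 0.93…, 1.666667…, 0.770833…, 0.6 → Σ = 5.436667…
T = 5.436667… / 1.9175… = 2.835289… → 2.84

2.84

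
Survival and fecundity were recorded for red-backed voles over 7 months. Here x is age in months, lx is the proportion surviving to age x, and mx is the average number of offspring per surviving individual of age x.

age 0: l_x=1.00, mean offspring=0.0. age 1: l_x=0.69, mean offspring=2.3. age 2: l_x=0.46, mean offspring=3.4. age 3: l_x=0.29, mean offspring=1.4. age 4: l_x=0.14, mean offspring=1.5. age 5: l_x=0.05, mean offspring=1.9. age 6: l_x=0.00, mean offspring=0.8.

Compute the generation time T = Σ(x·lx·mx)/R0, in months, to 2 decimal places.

lx·mx: 0, 1.587, 1.564, 0.406, 0.21, 0.095, 0 → R0 = 3.862
x·lx·mx: 0, 1.587, 3.128, 1.218, 0.84, 0.475, 0 → Σ = 7.248
T = 7.248 / 3.862 = 1.876748… → 1.88

1.88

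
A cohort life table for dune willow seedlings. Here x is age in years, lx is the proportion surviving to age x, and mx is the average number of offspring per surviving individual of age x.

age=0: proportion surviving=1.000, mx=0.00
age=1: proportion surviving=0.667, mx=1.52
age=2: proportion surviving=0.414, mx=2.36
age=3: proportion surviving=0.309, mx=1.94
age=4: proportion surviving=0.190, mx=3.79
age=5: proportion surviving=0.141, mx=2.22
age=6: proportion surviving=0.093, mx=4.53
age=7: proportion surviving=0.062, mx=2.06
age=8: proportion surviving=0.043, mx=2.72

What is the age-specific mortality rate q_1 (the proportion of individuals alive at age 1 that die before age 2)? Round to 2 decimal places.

q_1 = (l_1 − l_2) / l_1 = (0.667 − 0.414) / 0.667
     = 0.253 / 0.667 = 0.37931… → 0.38

0.38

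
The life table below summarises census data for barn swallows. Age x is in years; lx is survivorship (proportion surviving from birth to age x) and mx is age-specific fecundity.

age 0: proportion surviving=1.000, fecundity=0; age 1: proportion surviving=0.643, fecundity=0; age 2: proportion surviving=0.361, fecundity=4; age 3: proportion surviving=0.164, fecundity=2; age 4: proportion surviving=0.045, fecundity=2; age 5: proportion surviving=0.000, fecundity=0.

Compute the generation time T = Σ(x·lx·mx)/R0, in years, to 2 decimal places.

lx·mx: 0, 0, 1.444, 0.328, 0.09, 0 → R0 = 1.862
x·lx·mx: 0, 0, 2.888, 0.984, 0.36, 0 → Σ = 4.232
T = 4.232 / 1.862 = 2.272825… → 2.27

2.27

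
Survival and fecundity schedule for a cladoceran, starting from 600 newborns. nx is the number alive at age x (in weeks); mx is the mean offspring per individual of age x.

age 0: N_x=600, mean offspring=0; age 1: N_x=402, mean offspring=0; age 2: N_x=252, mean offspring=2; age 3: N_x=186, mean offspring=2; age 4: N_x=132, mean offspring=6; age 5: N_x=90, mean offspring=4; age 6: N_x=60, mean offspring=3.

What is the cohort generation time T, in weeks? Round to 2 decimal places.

lx = nx/n0 = nx/600: 1, 0.67, 0.42, 0.31, 0.22, 0.15, 0.1
lx·mx: 0, 0, 0.84, 0.62, 1.32, 0.6, 0.3 → R0 = 3.68
x·lx·mx: 0, 0, 1.68, 1.86, 5.28, 3, 1.8 → Σ = 13.62
T = 13.62 / 3.68 = 3.701087… → 3.70

3.70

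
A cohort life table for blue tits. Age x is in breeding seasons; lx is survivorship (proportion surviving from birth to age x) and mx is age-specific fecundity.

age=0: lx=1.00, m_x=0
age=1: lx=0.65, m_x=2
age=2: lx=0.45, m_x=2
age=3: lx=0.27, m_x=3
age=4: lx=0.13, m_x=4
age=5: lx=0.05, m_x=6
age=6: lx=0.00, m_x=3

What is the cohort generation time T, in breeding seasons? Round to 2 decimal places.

lx·mx: 0, 1.3, 0.9, 0.81, 0.52, 0.3, 0 → R0 = 3.83
x·lx·mx: 0, 1.3, 1.8, 2.43, 2.08, 1.5, 0 → Σ = 9.11
T = 9.11 / 3.83 = 2.37859… → 2.38

2.38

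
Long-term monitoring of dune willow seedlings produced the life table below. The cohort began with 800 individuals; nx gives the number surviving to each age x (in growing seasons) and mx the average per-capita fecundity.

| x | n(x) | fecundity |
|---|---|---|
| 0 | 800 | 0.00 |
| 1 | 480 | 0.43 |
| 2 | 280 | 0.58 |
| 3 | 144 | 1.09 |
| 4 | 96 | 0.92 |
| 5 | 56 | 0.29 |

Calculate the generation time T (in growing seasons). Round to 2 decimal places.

2.28

lx = nx/n0 = nx/800: 1, 0.6, 0.35, 0.18, 0.12, 0.07
lx·mx: 0, 0.258, 0.203, 0.1962, 0.1104, 0.0203 → R0 = 0.7879
x·lx·mx: 0, 0.258, 0.406, 0.5886, 0.4416, 0.1015 → Σ = 1.7957
T = 1.7957 / 0.7879 = 2.279096… → 2.28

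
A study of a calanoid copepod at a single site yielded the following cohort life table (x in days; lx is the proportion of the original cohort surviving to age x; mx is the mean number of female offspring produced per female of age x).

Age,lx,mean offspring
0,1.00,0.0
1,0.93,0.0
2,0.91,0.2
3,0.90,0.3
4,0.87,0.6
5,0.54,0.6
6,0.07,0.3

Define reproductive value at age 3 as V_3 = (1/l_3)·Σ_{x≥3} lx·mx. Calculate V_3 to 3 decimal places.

lx·mx for x ≥ 3: 0.27, 0.522, 0.324, 0.021 → sum = 1.137
V_3 = 1.137 / l_3 = 1.137 / 0.9 = 1.263333… → 1.263

1.263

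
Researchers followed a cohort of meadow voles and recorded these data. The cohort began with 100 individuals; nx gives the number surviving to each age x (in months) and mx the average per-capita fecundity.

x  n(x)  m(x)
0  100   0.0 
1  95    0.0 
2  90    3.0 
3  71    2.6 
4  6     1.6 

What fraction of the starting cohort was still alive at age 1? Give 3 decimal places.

0.950

l_1 = n_1/n_0 = 95/100 = 0.95 → 0.950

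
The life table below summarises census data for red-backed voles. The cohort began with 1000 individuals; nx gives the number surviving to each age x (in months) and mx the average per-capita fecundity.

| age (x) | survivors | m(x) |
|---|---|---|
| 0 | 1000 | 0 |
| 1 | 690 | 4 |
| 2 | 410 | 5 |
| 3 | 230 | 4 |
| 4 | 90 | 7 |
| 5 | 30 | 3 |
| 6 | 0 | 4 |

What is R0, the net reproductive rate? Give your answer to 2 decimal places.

lx = nx/n0 = nx/1000: 1, 0.69, 0.41, 0.23, 0.09, 0.03, 0
lx·mx by age: 0, 2.76, 2.05, 0.92, 0.63, 0.09, 0
R0 = Σ lx·mx = 6.45 → 6.45

6.45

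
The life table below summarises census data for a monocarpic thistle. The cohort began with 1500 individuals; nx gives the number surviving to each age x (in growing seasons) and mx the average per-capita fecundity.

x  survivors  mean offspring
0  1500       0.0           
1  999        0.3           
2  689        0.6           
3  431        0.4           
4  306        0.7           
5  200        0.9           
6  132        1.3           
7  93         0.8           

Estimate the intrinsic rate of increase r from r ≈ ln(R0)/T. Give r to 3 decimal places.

lx = nx/n0 = nx/1500: 1, 0.666, 0.45933…, 0.28733…, 0.204, 0.13333…, 0.088, 0.062
R0 = Σ lx·mx = 0 + 0.1998 + 0.2756… + 0.11493… + 0.1428 + 0.12… + 0.1144 + 0.0496 = 1.017133…
Σ x·lx·mx = 3.3006…; T = 3.3006…/1.017133… = 3.245…
r ≈ ln(R0)/T = ln(1.017133…)/3.245… = 0.00524… → 0.005

0.005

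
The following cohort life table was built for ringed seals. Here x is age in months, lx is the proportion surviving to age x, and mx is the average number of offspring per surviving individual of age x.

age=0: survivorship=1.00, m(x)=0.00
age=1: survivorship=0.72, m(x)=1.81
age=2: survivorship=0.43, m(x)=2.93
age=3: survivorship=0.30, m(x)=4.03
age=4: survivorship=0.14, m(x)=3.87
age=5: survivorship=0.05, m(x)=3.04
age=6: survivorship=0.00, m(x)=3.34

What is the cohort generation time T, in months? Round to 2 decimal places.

2.32

lx·mx: 0, 1.3032, 1.2599, 1.209, 0.5418, 0.152, 0 → R0 = 4.4659
x·lx·mx: 0, 1.3032, 2.5198, 3.627, 2.1672, 0.76, 0 → Σ = 10.3772
T = 10.3772 / 4.4659 = 2.323653… → 2.32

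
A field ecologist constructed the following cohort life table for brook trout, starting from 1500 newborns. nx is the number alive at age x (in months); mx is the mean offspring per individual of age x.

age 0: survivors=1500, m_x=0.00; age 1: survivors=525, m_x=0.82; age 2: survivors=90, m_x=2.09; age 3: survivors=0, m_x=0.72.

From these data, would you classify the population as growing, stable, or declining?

declining

lx = nx/n0 = nx/1500: 1, 0.35, 0.06, 0
R0 = Σ lx·mx = 0 + 0.287 + 0.1254 + 0 = 0.4124
R0 < 1, so the population is declining.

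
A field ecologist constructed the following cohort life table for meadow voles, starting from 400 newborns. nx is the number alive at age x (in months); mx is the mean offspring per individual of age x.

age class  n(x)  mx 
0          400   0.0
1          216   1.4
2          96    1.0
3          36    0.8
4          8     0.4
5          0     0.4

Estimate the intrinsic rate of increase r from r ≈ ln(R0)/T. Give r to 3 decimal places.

0.053

lx = nx/n0 = nx/400: 1, 0.54, 0.24, 0.09, 0.02, 0
R0 = Σ lx·mx = 0 + 0.756 + 0.24 + 0.072 + 0.008 + 0 = 1.076
Σ x·lx·mx = 1.484; T = 1.484/1.076 = 1.37918…
r ≈ ln(R0)/T = ln(1.076)/1.37918… = 0.05311… → 0.053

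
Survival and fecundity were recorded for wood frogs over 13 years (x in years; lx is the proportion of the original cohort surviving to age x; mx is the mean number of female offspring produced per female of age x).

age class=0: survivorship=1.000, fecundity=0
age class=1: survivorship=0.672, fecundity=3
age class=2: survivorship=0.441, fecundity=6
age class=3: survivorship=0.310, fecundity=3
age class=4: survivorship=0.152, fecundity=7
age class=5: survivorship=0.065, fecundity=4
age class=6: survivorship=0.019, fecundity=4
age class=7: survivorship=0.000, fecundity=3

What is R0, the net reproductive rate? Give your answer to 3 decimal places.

lx·mx by age: 0, 2.016, 2.646, 0.93, 1.064, 0.26, 0.076, 0
R0 = Σ lx·mx = 6.992 → 6.992

6.992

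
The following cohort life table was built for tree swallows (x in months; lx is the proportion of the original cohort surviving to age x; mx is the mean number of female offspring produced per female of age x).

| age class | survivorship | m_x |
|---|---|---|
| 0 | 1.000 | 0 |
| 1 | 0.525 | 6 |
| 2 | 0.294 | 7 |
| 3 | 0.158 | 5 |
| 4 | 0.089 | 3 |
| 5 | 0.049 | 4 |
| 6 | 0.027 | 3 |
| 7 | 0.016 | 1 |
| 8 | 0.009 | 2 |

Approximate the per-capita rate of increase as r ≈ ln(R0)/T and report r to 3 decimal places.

0.997

R0 = Σ lx·mx = 0 + 3.15 + 2.058 + 0.79 + 0.267 + 0.196 + 0.081 + 0.016 + 0.018 = 6.576
Σ x·lx·mx = 12.426; T = 12.426/6.576 = 1.8896…
r ≈ ln(R0)/T = ln(6.576)/1.8896… = 0.99673… → 0.997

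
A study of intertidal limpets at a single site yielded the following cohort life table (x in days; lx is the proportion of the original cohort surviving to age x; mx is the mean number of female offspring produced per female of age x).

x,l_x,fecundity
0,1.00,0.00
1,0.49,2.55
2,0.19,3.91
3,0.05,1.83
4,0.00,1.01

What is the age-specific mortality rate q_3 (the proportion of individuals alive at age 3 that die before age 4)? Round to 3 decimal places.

q_3 = (l_3 − l_4) / l_3 = (0.05 − 0) / 0.05
     = 0.05 / 0.05 = 1 → 1.000

1.000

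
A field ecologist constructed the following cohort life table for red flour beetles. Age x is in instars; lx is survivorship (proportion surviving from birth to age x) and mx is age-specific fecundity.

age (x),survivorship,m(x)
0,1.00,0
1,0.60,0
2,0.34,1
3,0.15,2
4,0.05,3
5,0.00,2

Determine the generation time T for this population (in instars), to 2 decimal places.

2.76

lx·mx: 0, 0, 0.34, 0.3, 0.15, 0 → R0 = 0.79
x·lx·mx: 0, 0, 0.68, 0.9, 0.6, 0 → Σ = 2.18
T = 2.18 / 0.79 = 2.759494… → 2.76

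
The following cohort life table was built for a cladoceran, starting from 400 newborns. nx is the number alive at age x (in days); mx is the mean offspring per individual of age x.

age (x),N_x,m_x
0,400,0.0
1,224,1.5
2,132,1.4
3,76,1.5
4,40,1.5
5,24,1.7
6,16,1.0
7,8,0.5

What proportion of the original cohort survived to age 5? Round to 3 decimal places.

l_5 = n_5/n_0 = 24/400 = 0.06 → 0.060

0.060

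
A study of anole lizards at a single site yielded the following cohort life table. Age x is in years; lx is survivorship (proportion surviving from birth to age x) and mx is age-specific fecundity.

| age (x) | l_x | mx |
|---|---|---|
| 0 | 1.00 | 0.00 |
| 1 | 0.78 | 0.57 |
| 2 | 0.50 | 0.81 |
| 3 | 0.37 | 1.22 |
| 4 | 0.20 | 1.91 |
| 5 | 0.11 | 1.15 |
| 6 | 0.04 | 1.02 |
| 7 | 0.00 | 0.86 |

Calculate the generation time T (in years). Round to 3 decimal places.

lx·mx: 0, 0.4446, 0.405, 0.4514, 0.382, 0.1265, 0.0408, 0 → R0 = 1.8503
x·lx·mx: 0, 0.4446, 0.81, 1.3542, 1.528, 0.6325, 0.2448, 0 → Σ = 5.0141
T = 5.0141 / 1.8503 = 2.709885… → 2.710

2.710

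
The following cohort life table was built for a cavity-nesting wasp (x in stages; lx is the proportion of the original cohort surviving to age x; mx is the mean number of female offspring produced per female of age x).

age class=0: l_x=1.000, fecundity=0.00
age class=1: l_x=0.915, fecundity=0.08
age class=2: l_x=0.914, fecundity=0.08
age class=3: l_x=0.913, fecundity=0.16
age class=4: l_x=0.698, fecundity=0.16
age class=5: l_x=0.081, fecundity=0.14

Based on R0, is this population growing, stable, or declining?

declining

R0 = Σ lx·mx = 0 + 0.0732 + 0.07312 + 0.14608 + 0.11168 + 0.01134 = 0.41542
R0 < 1, so the population is declining.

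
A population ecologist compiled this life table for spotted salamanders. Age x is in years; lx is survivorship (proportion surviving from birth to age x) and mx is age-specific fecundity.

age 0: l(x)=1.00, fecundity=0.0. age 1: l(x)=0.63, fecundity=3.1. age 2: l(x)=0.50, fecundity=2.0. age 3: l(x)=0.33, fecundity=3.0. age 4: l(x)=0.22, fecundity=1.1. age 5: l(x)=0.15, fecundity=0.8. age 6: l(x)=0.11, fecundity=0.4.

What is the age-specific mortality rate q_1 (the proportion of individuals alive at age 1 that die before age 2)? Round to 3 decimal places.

0.206

q_1 = (l_1 − l_2) / l_1 = (0.63 − 0.5) / 0.63
     = 0.13 / 0.63 = 0.206349… → 0.206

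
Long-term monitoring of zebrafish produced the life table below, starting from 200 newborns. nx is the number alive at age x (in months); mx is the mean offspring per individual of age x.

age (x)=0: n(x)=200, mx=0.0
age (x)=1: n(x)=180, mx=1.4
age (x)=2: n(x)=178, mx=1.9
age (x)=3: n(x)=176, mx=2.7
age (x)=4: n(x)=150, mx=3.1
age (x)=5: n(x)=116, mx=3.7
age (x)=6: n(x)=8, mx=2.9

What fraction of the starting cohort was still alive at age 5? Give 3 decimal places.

l_5 = n_5/n_0 = 116/200 = 0.58 → 0.580

0.580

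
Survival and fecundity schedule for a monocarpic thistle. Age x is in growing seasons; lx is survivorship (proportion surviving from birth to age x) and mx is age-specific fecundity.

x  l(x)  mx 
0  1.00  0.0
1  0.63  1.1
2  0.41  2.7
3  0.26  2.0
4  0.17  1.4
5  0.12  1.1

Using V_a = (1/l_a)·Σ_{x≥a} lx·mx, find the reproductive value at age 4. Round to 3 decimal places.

lx·mx for x ≥ 4: 0.238, 0.132 → sum = 0.37
V_4 = 0.37 / l_4 = 0.37 / 0.17 = 2.176471… → 2.176

2.176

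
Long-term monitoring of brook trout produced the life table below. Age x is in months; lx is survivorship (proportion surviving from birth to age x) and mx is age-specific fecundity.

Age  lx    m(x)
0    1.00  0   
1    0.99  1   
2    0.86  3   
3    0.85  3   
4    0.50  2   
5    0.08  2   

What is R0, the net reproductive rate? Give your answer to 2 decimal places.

7.28

lx·mx by age: 0, 0.99, 2.58, 2.55, 1, 0.16
R0 = Σ lx·mx = 7.28 → 7.28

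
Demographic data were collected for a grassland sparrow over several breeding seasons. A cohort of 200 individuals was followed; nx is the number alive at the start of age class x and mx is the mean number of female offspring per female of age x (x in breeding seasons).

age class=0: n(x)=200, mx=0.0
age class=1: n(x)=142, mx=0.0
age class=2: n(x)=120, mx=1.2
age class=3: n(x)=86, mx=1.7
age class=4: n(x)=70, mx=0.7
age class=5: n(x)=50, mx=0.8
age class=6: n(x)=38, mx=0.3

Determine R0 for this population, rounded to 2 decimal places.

1.95

lx = nx/n0 = nx/200: 1, 0.71, 0.6, 0.43, 0.35, 0.25, 0.19
lx·mx by age: 0, 0, 0.72, 0.731, 0.245, 0.2, 0.057
R0 = Σ lx·mx = 1.953 → 1.95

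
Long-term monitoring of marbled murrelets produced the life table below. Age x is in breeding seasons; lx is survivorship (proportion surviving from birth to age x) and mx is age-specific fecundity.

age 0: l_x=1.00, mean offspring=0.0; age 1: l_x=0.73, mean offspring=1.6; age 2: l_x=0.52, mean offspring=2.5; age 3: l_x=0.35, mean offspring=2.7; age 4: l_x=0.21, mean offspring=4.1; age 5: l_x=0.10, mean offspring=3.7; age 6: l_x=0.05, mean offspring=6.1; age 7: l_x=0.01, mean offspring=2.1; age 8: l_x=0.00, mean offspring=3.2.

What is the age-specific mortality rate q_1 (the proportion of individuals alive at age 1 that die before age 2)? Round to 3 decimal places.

0.288

q_1 = (l_1 − l_2) / l_1 = (0.73 − 0.52) / 0.73
     = 0.21 / 0.73 = 0.287671… → 0.288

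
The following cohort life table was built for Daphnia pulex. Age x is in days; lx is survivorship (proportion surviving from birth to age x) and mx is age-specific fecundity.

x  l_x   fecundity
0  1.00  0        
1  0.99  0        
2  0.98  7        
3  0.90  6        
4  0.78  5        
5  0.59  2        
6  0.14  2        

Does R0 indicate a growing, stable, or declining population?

growing

R0 = Σ lx·mx = 0 + 0 + 6.86 + 5.4 + 3.9 + 1.18 + 0.28 = 17.62
R0 > 1, so the population is growing.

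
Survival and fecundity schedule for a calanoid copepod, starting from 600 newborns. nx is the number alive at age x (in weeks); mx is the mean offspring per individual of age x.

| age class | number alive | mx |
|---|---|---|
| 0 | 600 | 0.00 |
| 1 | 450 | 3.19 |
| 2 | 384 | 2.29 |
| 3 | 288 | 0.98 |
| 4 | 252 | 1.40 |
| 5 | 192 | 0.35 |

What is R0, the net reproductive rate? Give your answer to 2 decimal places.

lx = nx/n0 = nx/600: 1, 0.75, 0.64, 0.48, 0.42, 0.32
lx·mx by age: 0, 2.3925, 1.4656, 0.4704, 0.588, 0.112
R0 = Σ lx·mx = 5.0285 → 5.03

5.03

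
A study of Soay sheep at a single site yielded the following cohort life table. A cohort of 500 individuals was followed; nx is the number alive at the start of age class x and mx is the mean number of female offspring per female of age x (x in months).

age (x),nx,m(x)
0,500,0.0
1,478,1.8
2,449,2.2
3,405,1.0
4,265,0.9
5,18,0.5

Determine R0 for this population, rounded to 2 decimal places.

5.00

lx = nx/n0 = nx/500: 1, 0.956, 0.898, 0.81, 0.53, 0.036
lx·mx by age: 0, 1.7208, 1.9756, 0.81, 0.477, 0.018
R0 = Σ lx·mx = 5.0014 → 5.00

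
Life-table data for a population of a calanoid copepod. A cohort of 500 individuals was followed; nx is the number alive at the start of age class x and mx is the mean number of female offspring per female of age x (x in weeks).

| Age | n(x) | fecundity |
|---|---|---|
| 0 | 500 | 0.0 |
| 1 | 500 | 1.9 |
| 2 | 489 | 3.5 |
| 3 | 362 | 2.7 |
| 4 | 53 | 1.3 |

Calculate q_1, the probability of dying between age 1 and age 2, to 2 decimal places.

0.02

lx = nx/n0 = nx/500: 1, 1, 0.978, 0.724, 0.106
q_1 = (l_1 − l_2) / l_1 = (1 − 0.978) / 1
     = 0.022 / 1 = 0.022 → 0.02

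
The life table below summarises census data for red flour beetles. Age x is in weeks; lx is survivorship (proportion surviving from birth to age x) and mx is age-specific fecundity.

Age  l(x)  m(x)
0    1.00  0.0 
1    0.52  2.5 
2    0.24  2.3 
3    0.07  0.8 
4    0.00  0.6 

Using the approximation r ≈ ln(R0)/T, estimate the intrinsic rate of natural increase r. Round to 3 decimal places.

R0 = Σ lx·mx = 0 + 1.3 + 0.552 + 0.056 + 0 = 1.908
Σ x·lx·mx = 2.572; T = 2.572/1.908 = 1.34801…
r ≈ ln(R0)/T = ln(1.908)/1.34801… = 0.47927… → 0.479

0.479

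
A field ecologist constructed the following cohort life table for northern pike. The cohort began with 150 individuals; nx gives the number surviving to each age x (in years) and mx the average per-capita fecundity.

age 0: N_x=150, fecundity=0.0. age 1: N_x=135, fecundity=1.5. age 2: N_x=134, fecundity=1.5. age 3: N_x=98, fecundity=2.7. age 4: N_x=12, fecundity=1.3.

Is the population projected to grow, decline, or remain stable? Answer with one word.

growing

lx = nx/n0 = nx/150: 1, 0.9, 0.89333…, 0.65333…, 0.08
R0 = Σ lx·mx = 0 + 1.35 + 1.34… + 1.764… + 0.104 = 4.558…
R0 > 1, so the population is growing.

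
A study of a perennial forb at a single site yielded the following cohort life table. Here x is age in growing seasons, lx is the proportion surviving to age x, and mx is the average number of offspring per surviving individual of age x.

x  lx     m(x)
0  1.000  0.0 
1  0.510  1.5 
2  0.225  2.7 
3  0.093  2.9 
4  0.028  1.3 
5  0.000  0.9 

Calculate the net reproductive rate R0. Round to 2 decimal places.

1.68

lx·mx by age: 0, 0.765, 0.6075, 0.2697, 0.0364, 0
R0 = Σ lx·mx = 1.6786 → 1.68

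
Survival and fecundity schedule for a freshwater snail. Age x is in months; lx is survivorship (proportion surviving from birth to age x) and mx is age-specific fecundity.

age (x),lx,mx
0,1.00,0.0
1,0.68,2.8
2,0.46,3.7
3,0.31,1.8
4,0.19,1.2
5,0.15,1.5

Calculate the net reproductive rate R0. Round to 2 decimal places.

lx·mx by age: 0, 1.904, 1.702, 0.558, 0.228, 0.225
R0 = Σ lx·mx = 4.617 → 4.62

4.62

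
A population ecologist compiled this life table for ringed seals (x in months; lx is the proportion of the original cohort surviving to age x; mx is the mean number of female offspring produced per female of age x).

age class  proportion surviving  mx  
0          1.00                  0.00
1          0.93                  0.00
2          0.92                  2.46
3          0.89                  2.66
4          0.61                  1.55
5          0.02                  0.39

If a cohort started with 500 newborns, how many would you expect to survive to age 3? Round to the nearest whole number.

Expected survivors = N0 · l_3 = 500 × 0.89 = 445 → 445

445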